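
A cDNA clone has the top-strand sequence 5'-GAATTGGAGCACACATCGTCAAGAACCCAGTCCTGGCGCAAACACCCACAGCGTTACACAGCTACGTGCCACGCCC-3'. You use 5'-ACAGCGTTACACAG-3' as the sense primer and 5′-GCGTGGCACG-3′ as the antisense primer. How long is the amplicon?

The forward primer matches the template at positions 48–61.
The reverse primer's reverse complement is CGTGCCACGC, which matches the template at positions 65–74.
The product runs from position 48 to position 74, so its length is 74 − 48 + 1 = 27 bp.

27 bp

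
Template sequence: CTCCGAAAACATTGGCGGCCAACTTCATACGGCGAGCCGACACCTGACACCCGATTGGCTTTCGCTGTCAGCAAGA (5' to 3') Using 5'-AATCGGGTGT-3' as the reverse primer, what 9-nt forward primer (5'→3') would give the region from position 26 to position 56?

5'-CATACGGCG-3'

The reverse primer's reverse complement ACACCCGATT matches the template at positions 47–56; the product starts at position 26.
The forward primer is identical to the top strand over positions 26–34: CATACGGCG.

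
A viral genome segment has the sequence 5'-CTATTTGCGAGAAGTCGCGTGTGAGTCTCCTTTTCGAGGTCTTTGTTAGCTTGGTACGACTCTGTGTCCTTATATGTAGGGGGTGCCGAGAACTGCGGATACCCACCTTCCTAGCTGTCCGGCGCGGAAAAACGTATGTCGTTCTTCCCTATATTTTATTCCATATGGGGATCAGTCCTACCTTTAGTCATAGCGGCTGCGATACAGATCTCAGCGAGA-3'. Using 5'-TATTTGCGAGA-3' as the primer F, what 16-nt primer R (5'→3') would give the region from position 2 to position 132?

5'-TTTTTCCGCGCCGGAC-3'

The product's 3' end on the top strand is position 132.
The reverse primer anneals to the top strand over positions 117–132, i.e. to GTCCGGCGCGGAAAAA.
Its sequence written 5'→3' is the reverse complement: TTTTTCCGCGCCGGAC.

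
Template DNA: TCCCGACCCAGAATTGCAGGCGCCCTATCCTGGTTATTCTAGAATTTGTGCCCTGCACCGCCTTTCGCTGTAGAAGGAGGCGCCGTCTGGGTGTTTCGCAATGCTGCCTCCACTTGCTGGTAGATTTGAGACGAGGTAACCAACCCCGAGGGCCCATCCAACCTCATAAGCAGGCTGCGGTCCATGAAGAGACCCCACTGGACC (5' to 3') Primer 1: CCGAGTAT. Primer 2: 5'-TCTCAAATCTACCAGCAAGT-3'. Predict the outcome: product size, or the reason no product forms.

Primer 1 (CCGAGTAT) does not match the top strand, and its reverse complement ATACTCGG does not match either.
With no annealing site for primer 1, no amplification occurs.

No product — primer 1 has no binding site in the template.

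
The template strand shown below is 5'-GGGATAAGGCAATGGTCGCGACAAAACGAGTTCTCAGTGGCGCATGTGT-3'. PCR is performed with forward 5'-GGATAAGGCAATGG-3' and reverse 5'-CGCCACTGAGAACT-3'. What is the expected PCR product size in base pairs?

Forward primer GGATAAGGCAATGG is found on the top strand at positions 2–15.
The reverse primer's reverse complement is AGTTCTCAGTGGCG, which matches the template at positions 29–42.
Amplicon spans positions 2–42: 41 bp.

41 bp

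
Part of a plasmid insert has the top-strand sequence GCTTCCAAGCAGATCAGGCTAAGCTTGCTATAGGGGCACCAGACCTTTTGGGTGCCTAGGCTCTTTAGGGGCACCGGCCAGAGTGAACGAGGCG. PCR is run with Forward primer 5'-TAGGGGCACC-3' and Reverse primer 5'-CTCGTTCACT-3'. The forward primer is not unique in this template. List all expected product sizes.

The forward primer TAGGGGCACC matches the top strand at positions 31–40, 66–75.
The reverse primer's reverse complement is AGTGAACGAG, matching at positions 82–91.
Each forward site pairs with the reverse site to give a product ending at position 91: sizes 61, 26 bp.

61 bp, 26 bp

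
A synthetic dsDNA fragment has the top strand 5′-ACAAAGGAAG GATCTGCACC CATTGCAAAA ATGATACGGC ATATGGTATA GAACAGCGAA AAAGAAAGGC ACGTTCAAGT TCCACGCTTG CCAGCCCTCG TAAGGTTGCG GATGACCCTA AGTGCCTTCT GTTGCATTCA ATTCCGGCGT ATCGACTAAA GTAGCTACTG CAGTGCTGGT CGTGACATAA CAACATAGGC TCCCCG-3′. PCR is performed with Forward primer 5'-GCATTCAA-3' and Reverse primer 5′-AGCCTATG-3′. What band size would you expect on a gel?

Scanning the template, GCATTCAA occurs at positions 134–141; this primer anneals to the bottom strand there with its 3' end pointing downstream.
The reverse primer's reverse complement is CATAGGCT, which matches the template at positions 194–201.
Amplicon spans positions 134–201: 68 bp.

68 bp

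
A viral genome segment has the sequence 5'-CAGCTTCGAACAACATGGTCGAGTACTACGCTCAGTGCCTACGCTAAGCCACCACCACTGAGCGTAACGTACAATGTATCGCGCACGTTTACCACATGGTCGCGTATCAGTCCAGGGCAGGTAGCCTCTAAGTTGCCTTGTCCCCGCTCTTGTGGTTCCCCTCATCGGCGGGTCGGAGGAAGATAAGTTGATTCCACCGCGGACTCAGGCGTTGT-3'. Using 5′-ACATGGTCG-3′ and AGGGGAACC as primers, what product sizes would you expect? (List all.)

150 bp, 69 bp

The forward primer ACATGGTCG matches the top strand at positions 13–21, 94–102.
The reverse primer's reverse complement is GGTTCCCCT, matching at positions 154–162.
Each forward site pairs with the reverse site to give a product ending at position 162: sizes 150, 69 bp.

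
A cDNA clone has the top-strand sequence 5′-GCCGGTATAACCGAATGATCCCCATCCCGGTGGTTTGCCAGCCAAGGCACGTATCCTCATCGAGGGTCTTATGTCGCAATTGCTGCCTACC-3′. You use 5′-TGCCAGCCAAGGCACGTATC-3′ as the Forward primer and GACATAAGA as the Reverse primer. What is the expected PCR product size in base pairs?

Forward primer TGCCAGCCAAGGCACGTATC is found on the top strand at positions 36–55.
Reverse complement of the reverse primer: TCTTATGTC. This occurs on the top strand at positions 67–75.
Amplicon spans positions 36–75: 40 bp.

40 bp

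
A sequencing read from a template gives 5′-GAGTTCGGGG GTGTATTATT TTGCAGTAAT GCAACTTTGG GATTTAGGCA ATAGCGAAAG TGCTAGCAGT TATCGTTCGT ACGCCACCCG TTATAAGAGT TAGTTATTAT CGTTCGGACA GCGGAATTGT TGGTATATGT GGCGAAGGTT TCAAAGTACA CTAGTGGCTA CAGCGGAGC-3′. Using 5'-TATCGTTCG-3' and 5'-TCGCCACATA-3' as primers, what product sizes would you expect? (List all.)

The forward primer TATCGTTCG matches the top strand at positions 71–79, 108–116.
The reverse primer's reverse complement is TATGTGGCGA, matching at positions 136–145.
Each forward site pairs with the reverse site to give a product ending at position 145: sizes 75, 38 bp.

75 bp, 38 bp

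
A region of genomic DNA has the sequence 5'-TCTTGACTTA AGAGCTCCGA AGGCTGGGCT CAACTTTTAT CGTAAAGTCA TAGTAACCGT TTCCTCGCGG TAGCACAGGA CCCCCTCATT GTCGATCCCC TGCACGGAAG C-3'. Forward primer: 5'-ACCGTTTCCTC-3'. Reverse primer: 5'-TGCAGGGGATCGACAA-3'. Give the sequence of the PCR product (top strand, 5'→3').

5'-ACCGTTTCCTCGCGGTAGCACAGGACCCCCTCATTGTCGATCCCCTGCA-3'

Forward primer ACCGTTTCCTC is found on the top strand at positions 56–66.
The reverse primer's reverse complement is TTGTCGATCCCCTGCA, which matches the template at positions 89–104.
The product is the template from position 56 through 104 (49 bp).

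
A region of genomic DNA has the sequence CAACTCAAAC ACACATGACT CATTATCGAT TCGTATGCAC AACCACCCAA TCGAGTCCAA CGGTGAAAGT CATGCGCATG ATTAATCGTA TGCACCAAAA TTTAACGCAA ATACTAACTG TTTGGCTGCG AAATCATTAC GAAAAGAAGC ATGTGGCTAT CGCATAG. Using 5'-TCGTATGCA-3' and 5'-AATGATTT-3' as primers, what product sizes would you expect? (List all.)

108 bp, 53 bp

The forward primer TCGTATGCA matches the top strand at positions 31–39, 86–94.
The reverse primer's reverse complement is AAATCATT, matching at positions 131–138.
Each forward site pairs with the reverse site to give a product ending at position 138: sizes 108, 53 bp.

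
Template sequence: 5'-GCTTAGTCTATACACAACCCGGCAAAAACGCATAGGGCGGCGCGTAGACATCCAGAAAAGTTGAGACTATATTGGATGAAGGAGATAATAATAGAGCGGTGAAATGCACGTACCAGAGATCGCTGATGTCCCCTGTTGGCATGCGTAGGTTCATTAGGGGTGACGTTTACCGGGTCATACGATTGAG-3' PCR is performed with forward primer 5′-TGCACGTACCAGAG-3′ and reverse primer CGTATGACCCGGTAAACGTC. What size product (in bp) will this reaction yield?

Scanning the template, TGCACGTACCAGAG occurs at positions 105–118; this primer anneals to the bottom strand there with its 3' end pointing downstream.
The reverse primer's reverse complement is GACGTTTACCGGGTCATACG, which matches the template at positions 162–181.
The product runs from position 105 to position 181, so its length is 181 − 105 + 1 = 77 bp.

77 bp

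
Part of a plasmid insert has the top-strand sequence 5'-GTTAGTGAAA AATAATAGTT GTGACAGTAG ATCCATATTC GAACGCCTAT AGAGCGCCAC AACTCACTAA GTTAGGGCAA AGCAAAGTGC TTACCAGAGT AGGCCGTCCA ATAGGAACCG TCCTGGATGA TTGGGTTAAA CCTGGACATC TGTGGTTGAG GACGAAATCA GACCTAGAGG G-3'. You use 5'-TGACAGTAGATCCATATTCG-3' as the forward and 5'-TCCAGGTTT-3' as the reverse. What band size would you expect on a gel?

125 bp

Forward primer TGACAGTAGATCCATATTCG is found on the top strand at positions 22–41.
Taking the reverse complement of TCCAGGTTT gives AAACCTGGA, found at positions 138–146 on the template; the primer anneals here to the top strand with its 3' end pointing upstream.
Amplicon spans positions 22–146: 125 bp.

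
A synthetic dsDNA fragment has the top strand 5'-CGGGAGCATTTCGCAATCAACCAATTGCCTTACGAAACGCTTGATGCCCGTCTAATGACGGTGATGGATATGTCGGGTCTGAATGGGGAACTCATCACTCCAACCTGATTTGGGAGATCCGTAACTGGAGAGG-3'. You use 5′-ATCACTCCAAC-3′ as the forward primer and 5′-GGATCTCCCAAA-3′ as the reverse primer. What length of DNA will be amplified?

Scanning the template, ATCACTCCAAC occurs at positions 94–104; this primer anneals to the bottom strand there with its 3' end pointing downstream.
The reverse primer's reverse complement is TTTGGGAGATCC, which matches the template at positions 109–120.
Product length = (reverse-primer end) − (forward-primer start) + 1 = 120 − 94 + 1 = 27 bp.

27 bp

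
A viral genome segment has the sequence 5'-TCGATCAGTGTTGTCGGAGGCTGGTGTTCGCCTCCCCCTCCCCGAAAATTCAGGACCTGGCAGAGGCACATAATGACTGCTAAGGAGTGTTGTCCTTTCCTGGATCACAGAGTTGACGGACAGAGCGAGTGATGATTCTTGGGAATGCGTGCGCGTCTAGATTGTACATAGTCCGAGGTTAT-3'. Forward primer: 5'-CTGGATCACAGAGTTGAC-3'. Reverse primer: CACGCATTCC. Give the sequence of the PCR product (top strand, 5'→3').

5'-CTGGATCACAGAGTTGACGGACAGAGCGAGTGATGATTCTTGGGAATGCGTG-3'

Forward primer CTGGATCACAGAGTTGAC is found on the top strand at positions 100–117.
Taking the reverse complement of CACGCATTCC gives GGAATGCGTG, found at positions 142–151 on the template; the primer anneals here to the top strand with its 3' end pointing upstream.
The product is the template from position 100 through 151 (52 bp).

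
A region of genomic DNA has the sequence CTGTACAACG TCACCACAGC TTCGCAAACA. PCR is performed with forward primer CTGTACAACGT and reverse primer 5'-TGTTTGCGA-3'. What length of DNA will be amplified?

The forward primer matches the template at positions 1–11.
The reverse primer's reverse complement is TCGCAAACA, which matches the template at positions 22–30.
The product runs from position 1 to position 30, so its length is 30 − 1 + 1 = 30 bp.

30 bp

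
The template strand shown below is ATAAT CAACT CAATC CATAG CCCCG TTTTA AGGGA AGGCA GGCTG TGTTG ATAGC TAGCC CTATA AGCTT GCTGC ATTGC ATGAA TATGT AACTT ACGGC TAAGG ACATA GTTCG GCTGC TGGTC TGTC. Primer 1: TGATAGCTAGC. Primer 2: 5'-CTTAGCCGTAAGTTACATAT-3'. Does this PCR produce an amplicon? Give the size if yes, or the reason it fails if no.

Primer 1 (TGATAGCTAGC) matches the top strand at positions 49–59; it acts as a forward primer.
Primer 2's reverse complement is ATATGTAACTTACGGCTAAG, matching the top strand at positions 85–104; it acts as a reverse primer.
The 3' ends face each other across positions 49–104, giving a 56 bp product.

Yes — a 56 bp product.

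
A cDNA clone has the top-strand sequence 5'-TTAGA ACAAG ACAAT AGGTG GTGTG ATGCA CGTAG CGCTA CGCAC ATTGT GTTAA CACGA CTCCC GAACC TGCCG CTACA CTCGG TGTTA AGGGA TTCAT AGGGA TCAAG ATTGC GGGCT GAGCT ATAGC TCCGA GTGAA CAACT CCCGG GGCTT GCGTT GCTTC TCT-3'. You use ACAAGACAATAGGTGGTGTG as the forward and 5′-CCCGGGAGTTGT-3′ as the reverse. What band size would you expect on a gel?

Forward primer ACAAGACAATAGGTGGTGTG is found on the top strand at positions 6–25.
The reverse primer's reverse complement is ACAACTCCCGGG, which matches the template at positions 140–151.
Product length = (reverse-primer end) − (forward-primer start) + 1 = 151 − 6 + 1 = 146 bp.

146 bp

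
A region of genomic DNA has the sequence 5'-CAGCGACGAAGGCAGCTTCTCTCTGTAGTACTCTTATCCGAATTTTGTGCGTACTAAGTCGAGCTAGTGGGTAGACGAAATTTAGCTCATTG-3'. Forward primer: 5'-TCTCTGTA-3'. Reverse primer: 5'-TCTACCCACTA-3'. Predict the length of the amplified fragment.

Forward primer TCTCTGTA is found on the top strand at positions 20–27.
The reverse primer's reverse complement is TAGTGGGTAGA, which matches the template at positions 65–75.
Amplicon spans positions 20–75: 56 bp.

56 bp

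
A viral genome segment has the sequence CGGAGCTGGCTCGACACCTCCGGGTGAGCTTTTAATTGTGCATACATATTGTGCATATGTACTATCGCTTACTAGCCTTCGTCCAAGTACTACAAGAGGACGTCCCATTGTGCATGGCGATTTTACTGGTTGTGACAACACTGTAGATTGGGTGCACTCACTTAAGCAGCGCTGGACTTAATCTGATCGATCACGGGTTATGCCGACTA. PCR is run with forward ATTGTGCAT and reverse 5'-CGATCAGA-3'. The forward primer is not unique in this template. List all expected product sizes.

155 bp, 142 bp, 83 bp

The forward primer ATTGTGCAT matches the top strand at positions 35–43, 48–56, 107–115.
The reverse primer's reverse complement is TCTGATCG, matching at positions 182–189.
Each forward site pairs with the reverse site to give a product ending at position 189: sizes 155, 142, 83 bp.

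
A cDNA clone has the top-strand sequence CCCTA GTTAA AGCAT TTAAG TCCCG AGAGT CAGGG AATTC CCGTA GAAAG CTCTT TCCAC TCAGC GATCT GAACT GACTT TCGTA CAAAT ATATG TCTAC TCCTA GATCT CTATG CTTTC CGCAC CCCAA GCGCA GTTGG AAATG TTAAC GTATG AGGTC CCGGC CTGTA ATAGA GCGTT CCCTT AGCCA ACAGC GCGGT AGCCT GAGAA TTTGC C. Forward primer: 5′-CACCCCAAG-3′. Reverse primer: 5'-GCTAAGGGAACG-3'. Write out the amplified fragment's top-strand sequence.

5'-CACCCCAAGCGCAGTTGGAAATGTTAACGTATGAGGTCCCGGCCTGTAATAGAGCGTTCCCTTAGC-3'

The forward primer matches the template at positions 123–131.
Taking the reverse complement of GCTAAGGGAACG gives CGTTCCCTTAGC, found at positions 177–188 on the template; the primer anneals here to the top strand with its 3' end pointing upstream.
The product is the template from position 123 through 188 (66 bp).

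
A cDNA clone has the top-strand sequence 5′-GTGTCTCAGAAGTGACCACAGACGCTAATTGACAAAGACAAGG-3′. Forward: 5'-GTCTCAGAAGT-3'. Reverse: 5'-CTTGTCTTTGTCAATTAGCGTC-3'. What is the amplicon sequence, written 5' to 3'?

5'-GTCTCAGAAGTGACCACAGACGCTAATTGACAAAGACAAG-3'

Scanning the template, GTCTCAGAAGT occurs at positions 3–13; this primer anneals to the bottom strand there with its 3' end pointing downstream.
Taking the reverse complement of CTTGTCTTTGTCAATTAGCGTC gives GACGCTAATTGACAAAGACAAG, found at positions 21–42 on the template; the primer anneals here to the top strand with its 3' end pointing upstream.
The product is the template from position 3 through 42 (40 bp).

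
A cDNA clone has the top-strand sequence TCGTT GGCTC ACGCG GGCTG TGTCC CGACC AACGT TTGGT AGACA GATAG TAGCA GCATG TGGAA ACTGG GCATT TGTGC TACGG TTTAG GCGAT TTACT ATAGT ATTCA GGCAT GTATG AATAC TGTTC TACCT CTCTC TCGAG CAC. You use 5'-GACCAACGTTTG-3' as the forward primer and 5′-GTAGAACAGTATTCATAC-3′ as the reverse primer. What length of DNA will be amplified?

Forward primer GACCAACGTTTG is found on the top strand at positions 27–38.
Taking the reverse complement of GTAGAACAGTATTCATAC gives GTATGAATACTGTTCTAC, found at positions 116–133 on the template; the primer anneals here to the top strand with its 3' end pointing upstream.
The product runs from position 27 to position 133, so its length is 133 − 27 + 1 = 107 bp.

107 bp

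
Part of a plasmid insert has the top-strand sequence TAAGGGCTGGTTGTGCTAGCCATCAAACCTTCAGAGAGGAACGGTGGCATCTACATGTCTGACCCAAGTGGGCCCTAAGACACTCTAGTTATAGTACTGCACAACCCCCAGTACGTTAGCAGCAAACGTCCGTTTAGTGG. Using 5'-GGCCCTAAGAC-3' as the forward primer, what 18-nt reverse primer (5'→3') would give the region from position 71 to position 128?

The product's 3' end on the top strand is position 128.
The reverse primer anneals to the top strand over positions 111–128, i.e. to GTACGTTAGCAGCAAACG.
Its sequence written 5'→3' is the reverse complement: CGTTTGCTGCTAACGTAC.

5'-CGTTTGCTGCTAACGTAC-3'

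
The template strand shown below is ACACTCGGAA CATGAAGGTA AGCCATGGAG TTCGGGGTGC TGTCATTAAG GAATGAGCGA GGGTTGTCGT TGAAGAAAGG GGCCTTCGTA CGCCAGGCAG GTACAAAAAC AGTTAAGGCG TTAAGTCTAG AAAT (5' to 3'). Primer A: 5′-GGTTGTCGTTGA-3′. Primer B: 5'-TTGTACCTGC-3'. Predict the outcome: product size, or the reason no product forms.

Yes — a 45 bp product.

Primer A (GGTTGTCGTTGA) matches the top strand at positions 62–73; it acts as a forward primer.
Primer B's reverse complement is GCAGGTACAA, matching the top strand at positions 97–106; it acts as a reverse primer.
The 3' ends face each other across positions 62–106, giving a 45 bp product.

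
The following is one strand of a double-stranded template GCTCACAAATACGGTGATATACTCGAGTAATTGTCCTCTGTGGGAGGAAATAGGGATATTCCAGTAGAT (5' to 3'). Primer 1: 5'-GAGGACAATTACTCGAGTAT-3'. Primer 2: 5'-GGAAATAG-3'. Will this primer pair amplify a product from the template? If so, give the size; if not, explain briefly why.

No product — the primers' 3' ends point away from each other.

Primer 1 (GAGGACAATTACTCGAGTAT) has reverse complement ATACTCGAGTAATTGTCCTC, which matches the top strand at positions 19–38; primer 1 anneals to the top strand there with its 3' end pointing upstream toward position 19.
Primer 2 (GGAAATAG) matches the top strand directly at positions 46–53; it anneals to the bottom strand with its 3' end pointing downstream toward position 53.
The 3' ends diverge (primer 1 extends toward position 1, primer 2 toward position 69), so the primers never converge on a shared product.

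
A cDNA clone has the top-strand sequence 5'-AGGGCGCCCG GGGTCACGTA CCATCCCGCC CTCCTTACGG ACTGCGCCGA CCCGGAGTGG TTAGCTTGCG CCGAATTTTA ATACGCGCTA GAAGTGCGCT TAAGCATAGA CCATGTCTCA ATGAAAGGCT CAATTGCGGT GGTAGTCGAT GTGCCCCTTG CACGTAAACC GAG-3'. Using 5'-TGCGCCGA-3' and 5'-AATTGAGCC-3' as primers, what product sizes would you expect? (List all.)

The forward primer TGCGCCGA matches the top strand at positions 43–50, 67–74.
The reverse primer's reverse complement is GGCTCAATT, matching at positions 127–135.
Each forward site pairs with the reverse site to give a product ending at position 135: sizes 93, 69 bp.

93 bp, 69 bp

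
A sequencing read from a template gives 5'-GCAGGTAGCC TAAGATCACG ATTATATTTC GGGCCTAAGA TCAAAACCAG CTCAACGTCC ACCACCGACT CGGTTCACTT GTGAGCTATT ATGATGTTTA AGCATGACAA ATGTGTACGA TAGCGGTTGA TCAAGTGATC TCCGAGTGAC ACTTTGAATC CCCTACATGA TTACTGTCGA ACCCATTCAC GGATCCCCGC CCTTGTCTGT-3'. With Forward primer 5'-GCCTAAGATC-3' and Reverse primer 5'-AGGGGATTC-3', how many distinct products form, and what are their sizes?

The forward primer GCCTAAGATC matches the top strand at positions 8–17, 33–42.
The reverse primer's reverse complement is GAATCCCCT, matching at positions 156–164.
Each forward site pairs with the reverse site to give a product ending at position 164: sizes 157, 132 bp.

Two products: 157 bp, 132 bp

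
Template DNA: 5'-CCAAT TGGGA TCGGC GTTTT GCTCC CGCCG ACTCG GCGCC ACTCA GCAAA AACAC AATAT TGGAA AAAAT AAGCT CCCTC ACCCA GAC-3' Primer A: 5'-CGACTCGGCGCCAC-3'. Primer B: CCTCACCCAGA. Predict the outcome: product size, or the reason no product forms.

Primer A (CGACTCGGCGCCAC) matches the top strand at positions 29–42 (3' end points downstream).
Primer B (CCTCACCCAGA) also matches the top strand directly, at positions 77–87 — its reverse complement TCTGGGTGAGG is not present.
Both primers anneal to the bottom strand with 3' ends pointing the same way, so neither can prime synthesis back toward the other.

No product — both primers anneal to the same strand and extend in the same direction.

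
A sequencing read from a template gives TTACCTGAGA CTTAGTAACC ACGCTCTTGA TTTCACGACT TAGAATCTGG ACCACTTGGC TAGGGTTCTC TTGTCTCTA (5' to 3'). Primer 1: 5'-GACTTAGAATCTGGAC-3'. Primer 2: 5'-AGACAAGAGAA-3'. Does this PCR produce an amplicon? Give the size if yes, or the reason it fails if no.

Yes — a 40 bp product.

Primer 1 (GACTTAGAATCTGGAC) matches the top strand at positions 37–52; it acts as a forward primer.
Primer 2's reverse complement is TTCTCTTGTCT, matching the top strand at positions 66–76; it acts as a reverse primer.
The 3' ends face each other across positions 37–76, giving a 40 bp product.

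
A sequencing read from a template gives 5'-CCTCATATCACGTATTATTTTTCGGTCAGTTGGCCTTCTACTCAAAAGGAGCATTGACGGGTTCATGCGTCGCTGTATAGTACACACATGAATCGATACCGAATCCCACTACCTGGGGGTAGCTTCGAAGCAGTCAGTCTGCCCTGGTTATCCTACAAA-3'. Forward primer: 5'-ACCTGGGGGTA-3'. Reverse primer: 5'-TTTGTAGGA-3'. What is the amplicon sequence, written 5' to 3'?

The forward primer matches the template at positions 111–121.
The reverse primer's reverse complement is TCCTACAAA, which matches the template at positions 151–159.
The product is the template from position 111 through 159 (49 bp).

5'-ACCTGGGGGTAGCTTCGAAGCAGTCAGTCTGCCCTGGTTATCCTACAAA-3'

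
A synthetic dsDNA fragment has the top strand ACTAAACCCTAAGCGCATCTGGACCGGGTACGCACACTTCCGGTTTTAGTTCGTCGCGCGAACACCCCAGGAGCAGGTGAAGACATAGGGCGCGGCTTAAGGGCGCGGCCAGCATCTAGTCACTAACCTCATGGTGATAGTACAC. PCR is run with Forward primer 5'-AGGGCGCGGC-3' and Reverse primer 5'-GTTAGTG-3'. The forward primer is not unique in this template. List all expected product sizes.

The forward primer AGGGCGCGGC matches the top strand at positions 87–96, 100–109.
The reverse primer's reverse complement is CACTAAC, matching at positions 121–127.
Each forward site pairs with the reverse site to give a product ending at position 127: sizes 41, 28 bp.

41 bp, 28 bp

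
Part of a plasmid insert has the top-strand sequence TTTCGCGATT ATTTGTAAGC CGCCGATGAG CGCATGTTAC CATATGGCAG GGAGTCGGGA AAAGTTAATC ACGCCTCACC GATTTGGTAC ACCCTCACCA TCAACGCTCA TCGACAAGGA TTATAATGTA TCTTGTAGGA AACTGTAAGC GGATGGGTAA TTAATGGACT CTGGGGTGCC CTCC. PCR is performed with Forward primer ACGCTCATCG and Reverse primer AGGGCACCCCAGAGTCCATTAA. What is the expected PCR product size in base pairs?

79 bp

Scanning the template, ACGCTCATCG occurs at positions 104–113; this primer anneals to the bottom strand there with its 3' end pointing downstream.
The reverse primer's reverse complement is TTAATGGACTCTGGGGTGCCCT, which matches the template at positions 161–182.
Amplicon spans positions 104–182: 79 bp.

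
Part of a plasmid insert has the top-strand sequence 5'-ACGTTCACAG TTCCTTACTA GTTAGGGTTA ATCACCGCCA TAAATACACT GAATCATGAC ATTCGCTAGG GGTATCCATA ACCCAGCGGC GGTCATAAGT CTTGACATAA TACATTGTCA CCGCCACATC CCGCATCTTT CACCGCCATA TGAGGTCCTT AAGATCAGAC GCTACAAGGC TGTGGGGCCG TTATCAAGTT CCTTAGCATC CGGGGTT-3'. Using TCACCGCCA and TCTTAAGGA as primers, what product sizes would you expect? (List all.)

The forward primer TCACCGCCA matches the top strand at positions 32–40, 118–126, 140–148.
The reverse primer's reverse complement is TCCTTAAGA, matching at positions 156–164.
Each forward site pairs with the reverse site to give a product ending at position 164: sizes 133, 47, 25 bp.

133 bp, 47 bp, 25 bp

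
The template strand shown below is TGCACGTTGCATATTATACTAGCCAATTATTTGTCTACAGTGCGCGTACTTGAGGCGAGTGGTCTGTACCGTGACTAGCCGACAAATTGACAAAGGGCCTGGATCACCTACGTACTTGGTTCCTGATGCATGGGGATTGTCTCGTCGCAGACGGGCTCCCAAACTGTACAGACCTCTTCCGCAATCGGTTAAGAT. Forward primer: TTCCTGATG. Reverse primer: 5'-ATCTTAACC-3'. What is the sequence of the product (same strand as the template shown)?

Forward primer TTCCTGATG is found on the top strand at positions 120–128.
Reverse complement of the reverse primer: GGTTAAGAT. This occurs on the top strand at positions 187–195.
The product is the template from position 120 through 195 (76 bp).

5'-TTCCTGATGCATGGGGATTGTCTCGTCGCAGACGGGCTCCCAAACTGTACAGACCTCTTCCGCAATCGGTTAAGAT-3'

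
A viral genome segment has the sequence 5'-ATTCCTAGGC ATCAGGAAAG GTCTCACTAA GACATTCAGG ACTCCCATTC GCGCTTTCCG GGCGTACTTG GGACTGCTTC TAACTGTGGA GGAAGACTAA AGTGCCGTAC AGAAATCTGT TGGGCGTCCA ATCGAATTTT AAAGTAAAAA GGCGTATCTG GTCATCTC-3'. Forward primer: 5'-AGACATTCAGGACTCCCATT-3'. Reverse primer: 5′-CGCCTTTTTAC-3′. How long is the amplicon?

125 bp

Forward primer AGACATTCAGGACTCCCATT is found on the top strand at positions 30–49.
Reverse complement of the reverse primer: GTAAAAAGGCG. This occurs on the top strand at positions 144–154.
The product runs from position 30 to position 154, so its length is 154 − 30 + 1 = 125 bp.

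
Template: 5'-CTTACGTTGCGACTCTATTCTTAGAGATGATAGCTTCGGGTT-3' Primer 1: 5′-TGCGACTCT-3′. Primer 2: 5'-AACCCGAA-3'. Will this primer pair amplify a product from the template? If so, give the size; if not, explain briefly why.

Primer 1 (TGCGACTCT) matches the top strand at positions 8–16; it acts as a forward primer.
Primer 2's reverse complement is TTCGGGTT, matching the top strand at positions 35–42; it acts as a reverse primer.
The 3' ends face each other across positions 8–42, giving a 35 bp product.

Yes — a 35 bp product.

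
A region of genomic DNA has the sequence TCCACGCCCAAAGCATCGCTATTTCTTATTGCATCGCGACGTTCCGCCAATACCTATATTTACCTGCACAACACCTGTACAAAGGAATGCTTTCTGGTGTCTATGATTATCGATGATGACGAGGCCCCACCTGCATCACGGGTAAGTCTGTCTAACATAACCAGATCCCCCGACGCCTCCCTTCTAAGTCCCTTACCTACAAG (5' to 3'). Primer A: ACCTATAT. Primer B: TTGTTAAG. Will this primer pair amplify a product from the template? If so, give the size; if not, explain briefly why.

Primer B (TTGTTAAG) does not match the top strand, and its reverse complement CTTAACAA does not match either.
With no annealing site for primer B, no amplification occurs.

No product — primer B has no binding site in the template.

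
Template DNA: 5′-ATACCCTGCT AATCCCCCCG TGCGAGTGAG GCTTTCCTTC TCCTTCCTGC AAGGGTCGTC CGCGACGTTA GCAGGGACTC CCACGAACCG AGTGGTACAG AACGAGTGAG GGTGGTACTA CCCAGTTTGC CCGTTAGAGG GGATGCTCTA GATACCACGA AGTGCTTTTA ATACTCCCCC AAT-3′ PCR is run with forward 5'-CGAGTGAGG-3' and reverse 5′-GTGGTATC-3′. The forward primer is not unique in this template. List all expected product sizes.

The forward primer CGAGTGAGG matches the top strand at positions 23–31, 103–111.
The reverse primer's reverse complement is GATACCAC, matching at positions 151–158.
Each forward site pairs with the reverse site to give a product ending at position 158: sizes 136, 56 bp.

136 bp, 56 bp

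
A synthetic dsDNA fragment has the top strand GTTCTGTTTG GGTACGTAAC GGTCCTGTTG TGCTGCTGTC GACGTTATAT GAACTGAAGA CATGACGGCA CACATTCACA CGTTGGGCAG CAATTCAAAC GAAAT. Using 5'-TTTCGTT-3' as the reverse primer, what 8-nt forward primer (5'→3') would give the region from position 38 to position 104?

The reverse primer's reverse complement AACGAAA matches the template at positions 98–104; the product starts at position 38.
The forward primer is identical to the top strand over positions 38–45: GTCGACGT.

5'-GTCGACGT-3'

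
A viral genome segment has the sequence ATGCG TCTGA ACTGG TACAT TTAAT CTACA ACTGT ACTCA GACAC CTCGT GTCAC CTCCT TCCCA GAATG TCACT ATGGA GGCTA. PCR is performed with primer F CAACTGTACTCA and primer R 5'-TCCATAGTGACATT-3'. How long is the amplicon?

52 bp

Forward primer CAACTGTACTCA is found on the top strand at positions 29–40.
Taking the reverse complement of TCCATAGTGACATT gives AATGTCACTATGGA, found at positions 67–80 on the template; the primer anneals here to the top strand with its 3' end pointing upstream.
The product runs from position 29 to position 80, so its length is 80 − 29 + 1 = 52 bp.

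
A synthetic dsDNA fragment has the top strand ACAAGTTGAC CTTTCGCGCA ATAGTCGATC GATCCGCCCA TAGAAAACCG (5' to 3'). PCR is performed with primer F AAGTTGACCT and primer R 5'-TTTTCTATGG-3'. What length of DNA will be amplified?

Scanning the template, AAGTTGACCT occurs at positions 3–12; this primer anneals to the bottom strand there with its 3' end pointing downstream.
Taking the reverse complement of TTTTCTATGG gives CCATAGAAAA, found at positions 38–47 on the template; the primer anneals here to the top strand with its 3' end pointing upstream.
Product length = (reverse-primer end) − (forward-primer start) + 1 = 47 − 3 + 1 = 45 bp.

45 bp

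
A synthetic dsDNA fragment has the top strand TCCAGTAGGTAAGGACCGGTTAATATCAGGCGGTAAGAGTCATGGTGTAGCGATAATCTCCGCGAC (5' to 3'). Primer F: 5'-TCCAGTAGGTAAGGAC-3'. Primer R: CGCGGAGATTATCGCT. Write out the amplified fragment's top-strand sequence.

Scanning the template, TCCAGTAGGTAAGGAC occurs at positions 1–16; this primer anneals to the bottom strand there with its 3' end pointing downstream.
The reverse primer's reverse complement is AGCGATAATCTCCGCG, which matches the template at positions 49–64.
The product is the template from position 1 through 64 (64 bp).

5'-TCCAGTAGGTAAGGACCGGTTAATATCAGGCGGTAAGAGTCATGGTGTAGCGATAATCTCCGCG-3'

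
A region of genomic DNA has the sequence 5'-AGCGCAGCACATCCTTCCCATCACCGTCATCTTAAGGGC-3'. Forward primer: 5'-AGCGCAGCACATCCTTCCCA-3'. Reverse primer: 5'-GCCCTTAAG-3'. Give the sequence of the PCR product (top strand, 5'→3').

Forward primer AGCGCAGCACATCCTTCCCA is found on the top strand at positions 1–20.
Reverse complement of the reverse primer: CTTAAGGGC. This occurs on the top strand at positions 31–39.
The product is the template from position 1 through 39 (39 bp).

5'-AGCGCAGCACATCCTTCCCATCACCGTCATCTTAAGGGC-3'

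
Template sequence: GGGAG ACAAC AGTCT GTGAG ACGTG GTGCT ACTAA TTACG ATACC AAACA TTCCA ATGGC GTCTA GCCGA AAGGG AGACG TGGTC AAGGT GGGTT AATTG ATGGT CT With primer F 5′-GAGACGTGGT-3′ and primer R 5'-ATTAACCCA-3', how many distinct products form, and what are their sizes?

Two products: 81 bp, 24 bp

The forward primer GAGACGTGGT matches the top strand at positions 18–27, 75–84.
The reverse primer's reverse complement is TGGGTTAAT, matching at positions 90–98.
Each forward site pairs with the reverse site to give a product ending at position 98: sizes 81, 24 bp.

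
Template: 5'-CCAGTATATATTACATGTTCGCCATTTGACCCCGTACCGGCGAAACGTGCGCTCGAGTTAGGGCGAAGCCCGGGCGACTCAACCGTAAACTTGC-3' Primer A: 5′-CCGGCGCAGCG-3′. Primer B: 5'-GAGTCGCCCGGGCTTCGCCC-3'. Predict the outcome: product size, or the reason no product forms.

Primer A (CCGGCGCAGCG) does not match the top strand, and its reverse complement CGCTGCGCCGG does not match either.
With no annealing site for primer A, no amplification occurs.

No product — primer A has no binding site in the template.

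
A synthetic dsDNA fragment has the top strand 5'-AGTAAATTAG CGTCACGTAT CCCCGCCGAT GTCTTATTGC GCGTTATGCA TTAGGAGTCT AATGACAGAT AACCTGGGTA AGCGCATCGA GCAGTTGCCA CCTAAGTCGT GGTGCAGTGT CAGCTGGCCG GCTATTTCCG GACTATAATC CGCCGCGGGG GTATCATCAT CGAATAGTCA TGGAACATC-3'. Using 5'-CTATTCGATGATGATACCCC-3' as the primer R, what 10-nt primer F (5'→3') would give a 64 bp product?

The reverse primer's reverse complement GGGGTATCATCATCGAATAG matches the template at positions 158–177, so the product ends at position 177.
A 64 bp product then starts at position 177 − 64 + 1 = 114.
The forward primer is identical to the top strand there: GCAGTGTCAG.

5'-GCAGTGTCAG-3'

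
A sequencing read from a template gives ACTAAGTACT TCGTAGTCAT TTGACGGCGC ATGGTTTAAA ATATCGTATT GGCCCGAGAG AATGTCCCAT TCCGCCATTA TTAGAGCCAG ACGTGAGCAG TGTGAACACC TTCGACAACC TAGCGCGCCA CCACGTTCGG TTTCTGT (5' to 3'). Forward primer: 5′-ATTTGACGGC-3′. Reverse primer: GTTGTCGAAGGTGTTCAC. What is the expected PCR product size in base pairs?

101 bp

Scanning the template, ATTTGACGGC occurs at positions 19–28; this primer anneals to the bottom strand there with its 3' end pointing downstream.
Taking the reverse complement of GTTGTCGAAGGTGTTCAC gives GTGAACACCTTCGACAAC, found at positions 102–119 on the template; the primer anneals here to the top strand with its 3' end pointing upstream.
Amplicon spans positions 19–119: 101 bp.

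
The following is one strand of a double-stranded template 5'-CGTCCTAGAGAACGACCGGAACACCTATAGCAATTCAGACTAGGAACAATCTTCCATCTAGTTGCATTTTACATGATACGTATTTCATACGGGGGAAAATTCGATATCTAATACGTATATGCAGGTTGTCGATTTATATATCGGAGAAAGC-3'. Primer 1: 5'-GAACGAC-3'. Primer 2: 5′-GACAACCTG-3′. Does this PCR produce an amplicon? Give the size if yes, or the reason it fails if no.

Yes — a 121 bp product.

Primer 1 (GAACGAC) matches the top strand at positions 10–16; it acts as a forward primer.
Primer 2's reverse complement is CAGGTTGTC, matching the top strand at positions 122–130; it acts as a reverse primer.
The 3' ends face each other across positions 10–130, giving a 121 bp product.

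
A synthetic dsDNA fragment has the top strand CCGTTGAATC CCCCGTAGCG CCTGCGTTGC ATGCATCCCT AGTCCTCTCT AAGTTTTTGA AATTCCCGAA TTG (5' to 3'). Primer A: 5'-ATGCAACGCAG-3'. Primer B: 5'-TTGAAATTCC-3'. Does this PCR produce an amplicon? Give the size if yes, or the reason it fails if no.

No product — the primers' 3' ends point away from each other.

Primer A (ATGCAACGCAG) has reverse complement CTGCGTTGCAT, which matches the top strand at positions 22–32; primer A anneals to the top strand there with its 3' end pointing upstream toward position 22.
Primer B (TTGAAATTCC) matches the top strand directly at positions 57–66; it anneals to the bottom strand with its 3' end pointing downstream toward position 66.
The 3' ends diverge (primer A extends toward position 1, primer B toward position 73), so the primers never converge on a shared product.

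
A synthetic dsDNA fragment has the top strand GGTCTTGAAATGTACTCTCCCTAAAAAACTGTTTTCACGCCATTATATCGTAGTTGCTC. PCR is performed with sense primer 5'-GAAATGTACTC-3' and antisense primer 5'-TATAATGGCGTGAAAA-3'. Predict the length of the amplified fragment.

Forward primer GAAATGTACTC is found on the top strand at positions 7–17.
Reverse complement of the reverse primer: TTTTCACGCCATTATA. This occurs on the top strand at positions 32–47.
Amplicon spans positions 7–47: 41 bp.

41 bp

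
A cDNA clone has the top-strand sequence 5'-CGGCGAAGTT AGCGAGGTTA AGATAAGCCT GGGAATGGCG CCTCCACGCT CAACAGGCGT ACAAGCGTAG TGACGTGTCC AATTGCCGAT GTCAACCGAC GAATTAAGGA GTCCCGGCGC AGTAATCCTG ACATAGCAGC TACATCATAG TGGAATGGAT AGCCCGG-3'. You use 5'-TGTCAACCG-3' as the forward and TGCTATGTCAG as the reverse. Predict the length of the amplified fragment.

Scanning the template, TGTCAACCG occurs at positions 90–98; this primer anneals to the bottom strand there with its 3' end pointing downstream.
Taking the reverse complement of TGCTATGTCAG gives CTGACATAGCA, found at positions 128–138 on the template; the primer anneals here to the top strand with its 3' end pointing upstream.
Amplicon spans positions 90–138: 49 bp.

49 bp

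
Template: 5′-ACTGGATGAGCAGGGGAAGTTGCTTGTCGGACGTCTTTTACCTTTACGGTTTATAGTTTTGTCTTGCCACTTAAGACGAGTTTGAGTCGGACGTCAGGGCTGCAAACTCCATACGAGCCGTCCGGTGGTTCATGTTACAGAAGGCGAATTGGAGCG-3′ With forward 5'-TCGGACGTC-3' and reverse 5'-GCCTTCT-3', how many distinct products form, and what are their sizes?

Two products: 119 bp, 59 bp

The forward primer TCGGACGTC matches the top strand at positions 27–35, 87–95.
The reverse primer's reverse complement is AGAAGGC, matching at positions 139–145.
Each forward site pairs with the reverse site to give a product ending at position 145: sizes 119, 59 bp.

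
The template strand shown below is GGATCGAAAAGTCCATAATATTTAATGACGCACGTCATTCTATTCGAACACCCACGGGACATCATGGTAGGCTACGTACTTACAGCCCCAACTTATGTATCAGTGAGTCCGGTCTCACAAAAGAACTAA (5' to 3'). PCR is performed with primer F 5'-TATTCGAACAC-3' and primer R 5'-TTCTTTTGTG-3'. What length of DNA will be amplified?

85 bp

The forward primer matches the template at positions 41–51.
The reverse primer's reverse complement is CACAAAAGAA, which matches the template at positions 116–125.
Product length = (reverse-primer end) − (forward-primer start) + 1 = 125 − 41 + 1 = 85 bp.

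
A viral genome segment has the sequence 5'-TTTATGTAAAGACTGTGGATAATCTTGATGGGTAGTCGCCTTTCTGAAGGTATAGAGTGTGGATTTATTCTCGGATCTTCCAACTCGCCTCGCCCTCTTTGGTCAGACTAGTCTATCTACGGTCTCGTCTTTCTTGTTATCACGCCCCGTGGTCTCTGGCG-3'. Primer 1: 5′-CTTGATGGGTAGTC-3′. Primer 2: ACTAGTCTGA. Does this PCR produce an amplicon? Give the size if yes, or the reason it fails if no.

Primer 1 (CTTGATGGGTAGTC) matches the top strand at positions 24–37; it acts as a forward primer.
Primer 2's reverse complement is TCAGACTAGT, matching the top strand at positions 103–112; it acts as a reverse primer.
The 3' ends face each other across positions 24–112, giving an 89 bp product.

Yes — an 89 bp product.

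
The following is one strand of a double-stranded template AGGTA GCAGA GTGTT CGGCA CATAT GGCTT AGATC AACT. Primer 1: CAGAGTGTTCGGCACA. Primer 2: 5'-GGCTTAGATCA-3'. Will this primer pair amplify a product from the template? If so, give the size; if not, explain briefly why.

No product — both primers anneal to the same strand and extend in the same direction.

Primer 1 (CAGAGTGTTCGGCACA) matches the top strand at positions 7–22 (3' end points downstream).
Primer 2 (GGCTTAGATCA) also matches the top strand directly, at positions 26–36 — its reverse complement TGATCTAAGCC is not present.
Both primers anneal to the bottom strand with 3' ends pointing the same way, so neither can prime synthesis back toward the other.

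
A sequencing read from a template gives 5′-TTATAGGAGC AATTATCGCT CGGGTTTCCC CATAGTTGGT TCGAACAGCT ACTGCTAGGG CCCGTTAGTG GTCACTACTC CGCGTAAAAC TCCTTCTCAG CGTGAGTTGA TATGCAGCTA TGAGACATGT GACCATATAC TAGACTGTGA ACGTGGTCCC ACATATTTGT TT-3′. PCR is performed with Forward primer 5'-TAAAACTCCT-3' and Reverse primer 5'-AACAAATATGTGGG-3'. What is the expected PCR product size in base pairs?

Forward primer TAAAACTCCT is found on the top strand at positions 85–94.
The reverse primer's reverse complement is CCCACATATTTGTT, which matches the template at positions 158–171.
Amplicon spans positions 85–171: 87 bp.

87 bp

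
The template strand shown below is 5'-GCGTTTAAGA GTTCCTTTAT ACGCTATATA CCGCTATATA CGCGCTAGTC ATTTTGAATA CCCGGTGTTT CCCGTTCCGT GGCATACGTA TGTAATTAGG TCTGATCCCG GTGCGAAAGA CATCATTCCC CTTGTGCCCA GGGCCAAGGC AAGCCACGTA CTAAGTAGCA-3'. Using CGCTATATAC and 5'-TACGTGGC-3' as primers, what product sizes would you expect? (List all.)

139 bp, 129 bp

The forward primer CGCTATATAC matches the top strand at positions 22–31, 32–41.
The reverse primer's reverse complement is GCCACGTA, matching at positions 153–160.
Each forward site pairs with the reverse site to give a product ending at position 160: sizes 139, 129 bp.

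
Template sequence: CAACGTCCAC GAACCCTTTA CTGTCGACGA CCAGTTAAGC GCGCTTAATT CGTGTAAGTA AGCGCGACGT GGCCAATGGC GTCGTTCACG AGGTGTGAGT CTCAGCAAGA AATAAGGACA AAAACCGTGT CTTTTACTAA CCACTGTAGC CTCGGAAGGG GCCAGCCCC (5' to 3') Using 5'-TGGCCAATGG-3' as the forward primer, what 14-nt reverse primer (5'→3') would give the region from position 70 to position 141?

The product's 3' end on the top strand is position 141.
The reverse primer anneals to the top strand over positions 128–141, i.e. to TGTCTTTTACTAAC.
Its sequence written 5'→3' is the reverse complement: GTTAGTAAAAGACA.

5'-GTTAGTAAAAGACA-3'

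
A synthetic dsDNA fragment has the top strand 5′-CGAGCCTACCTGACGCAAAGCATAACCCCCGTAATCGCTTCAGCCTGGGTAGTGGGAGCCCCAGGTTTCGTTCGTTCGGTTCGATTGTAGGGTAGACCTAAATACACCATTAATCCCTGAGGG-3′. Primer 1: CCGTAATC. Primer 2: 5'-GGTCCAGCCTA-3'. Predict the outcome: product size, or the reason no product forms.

Primer 2 (GGTCCAGCCTA) does not match the top strand, and its reverse complement TAGGCTGGACC does not match either.
With no annealing site for primer 2, no amplification occurs.

No product — primer 2 has no binding site in the template.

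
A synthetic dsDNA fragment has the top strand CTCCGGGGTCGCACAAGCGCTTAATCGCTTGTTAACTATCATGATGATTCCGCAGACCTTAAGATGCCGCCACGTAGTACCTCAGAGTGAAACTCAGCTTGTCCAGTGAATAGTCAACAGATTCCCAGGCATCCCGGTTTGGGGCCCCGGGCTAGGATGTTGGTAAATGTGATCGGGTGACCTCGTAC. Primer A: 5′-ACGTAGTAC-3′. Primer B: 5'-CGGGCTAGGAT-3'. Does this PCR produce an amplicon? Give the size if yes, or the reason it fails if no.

No product — both primers anneal to the same strand and extend in the same direction.

Primer A (ACGTAGTAC) matches the top strand at positions 72–80 (3' end points downstream).
Primer B (CGGGCTAGGAT) also matches the top strand directly, at positions 148–158 — its reverse complement ATCCTAGCCCG is not present.
Both primers anneal to the bottom strand with 3' ends pointing the same way, so neither can prime synthesis back toward the other.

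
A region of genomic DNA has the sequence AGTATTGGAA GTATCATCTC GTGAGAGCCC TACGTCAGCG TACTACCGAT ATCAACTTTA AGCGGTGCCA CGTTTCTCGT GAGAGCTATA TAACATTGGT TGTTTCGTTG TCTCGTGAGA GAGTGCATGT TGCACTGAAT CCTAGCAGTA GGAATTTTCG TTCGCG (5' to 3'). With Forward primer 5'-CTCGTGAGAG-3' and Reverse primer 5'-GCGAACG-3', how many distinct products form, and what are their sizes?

The forward primer CTCGTGAGAG matches the top strand at positions 18–27, 76–85, 112–121.
The reverse primer's reverse complement is CGTTCGC, matching at positions 159–165.
Each forward site pairs with the reverse site to give a product ending at position 165: sizes 148, 90, 54 bp.

Three products: 148 bp, 90 bp, 54 bp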